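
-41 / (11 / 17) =-697 / 11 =-63.36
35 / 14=5 / 2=2.50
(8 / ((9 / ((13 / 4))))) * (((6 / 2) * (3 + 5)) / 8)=26 / 3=8.67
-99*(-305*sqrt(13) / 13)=30195*sqrt(13) / 13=8374.59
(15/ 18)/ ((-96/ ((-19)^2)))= -1805/ 576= -3.13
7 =7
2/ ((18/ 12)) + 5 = 19/ 3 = 6.33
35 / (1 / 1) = 35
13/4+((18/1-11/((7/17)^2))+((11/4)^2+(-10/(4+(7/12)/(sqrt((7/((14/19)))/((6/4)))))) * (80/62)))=-13891315875/353453072+11200 * sqrt(57)/450833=-39.11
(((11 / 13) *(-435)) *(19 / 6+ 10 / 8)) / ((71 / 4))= -84535 / 923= -91.59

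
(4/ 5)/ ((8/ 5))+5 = 11/ 2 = 5.50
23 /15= 1.53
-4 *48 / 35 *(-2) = 384 / 35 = 10.97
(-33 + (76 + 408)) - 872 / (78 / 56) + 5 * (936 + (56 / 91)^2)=2284969 / 507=4506.84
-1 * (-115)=115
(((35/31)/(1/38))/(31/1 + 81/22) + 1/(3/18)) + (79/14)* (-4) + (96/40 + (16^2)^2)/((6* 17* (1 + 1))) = 108543247/354795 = 305.93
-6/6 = -1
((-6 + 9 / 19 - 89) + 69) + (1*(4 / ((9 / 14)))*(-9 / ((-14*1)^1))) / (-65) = -31601 / 1235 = -25.59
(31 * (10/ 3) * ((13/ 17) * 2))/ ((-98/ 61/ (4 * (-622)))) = 611625040/ 2499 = 244747.92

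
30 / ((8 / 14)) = 105 / 2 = 52.50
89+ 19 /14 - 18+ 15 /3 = 1083 /14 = 77.36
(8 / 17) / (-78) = -4 / 663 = -0.01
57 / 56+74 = 4201 / 56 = 75.02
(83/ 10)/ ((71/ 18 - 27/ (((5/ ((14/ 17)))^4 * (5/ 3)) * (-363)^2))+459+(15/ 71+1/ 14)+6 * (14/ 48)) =567483749687373750/ 31791201352706232727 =0.02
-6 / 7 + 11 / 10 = 17 / 70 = 0.24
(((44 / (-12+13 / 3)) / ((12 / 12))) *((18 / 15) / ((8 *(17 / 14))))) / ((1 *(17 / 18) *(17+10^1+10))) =-0.02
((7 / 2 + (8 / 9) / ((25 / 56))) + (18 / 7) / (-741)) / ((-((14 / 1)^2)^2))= -4269659 / 29889568800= -0.00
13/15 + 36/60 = 22/15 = 1.47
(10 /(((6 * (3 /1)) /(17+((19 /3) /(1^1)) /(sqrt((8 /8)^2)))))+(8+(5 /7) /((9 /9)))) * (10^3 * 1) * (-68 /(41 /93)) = -8636476000 /2583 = -3343583.43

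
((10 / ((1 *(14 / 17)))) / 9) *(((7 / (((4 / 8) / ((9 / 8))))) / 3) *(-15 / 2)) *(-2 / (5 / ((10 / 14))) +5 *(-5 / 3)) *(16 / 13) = 153850 / 273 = 563.55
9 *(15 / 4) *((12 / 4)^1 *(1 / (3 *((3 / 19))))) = 855 / 4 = 213.75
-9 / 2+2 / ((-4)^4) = -575 / 128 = -4.49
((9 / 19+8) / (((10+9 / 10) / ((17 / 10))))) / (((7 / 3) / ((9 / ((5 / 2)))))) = 21114 / 10355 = 2.04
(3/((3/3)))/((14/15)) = 45/14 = 3.21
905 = 905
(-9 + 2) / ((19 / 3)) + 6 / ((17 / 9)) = 669 / 323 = 2.07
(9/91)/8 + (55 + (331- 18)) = 267913/728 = 368.01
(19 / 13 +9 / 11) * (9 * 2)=5868 / 143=41.03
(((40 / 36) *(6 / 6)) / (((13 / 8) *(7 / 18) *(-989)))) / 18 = -80 / 809991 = -0.00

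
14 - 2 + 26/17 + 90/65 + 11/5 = 18911/1105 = 17.11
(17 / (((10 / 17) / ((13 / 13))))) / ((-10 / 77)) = -22253 / 100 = -222.53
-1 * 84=-84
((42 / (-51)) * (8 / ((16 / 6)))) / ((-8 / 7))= 147 / 68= 2.16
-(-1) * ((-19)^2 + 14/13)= 4707/13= 362.08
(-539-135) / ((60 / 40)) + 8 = -1324 / 3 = -441.33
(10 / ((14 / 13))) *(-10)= -650 / 7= -92.86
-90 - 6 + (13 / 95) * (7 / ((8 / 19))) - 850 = -37749 / 40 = -943.72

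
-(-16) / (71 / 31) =496 / 71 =6.99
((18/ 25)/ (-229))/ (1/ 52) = -936/ 5725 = -0.16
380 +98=478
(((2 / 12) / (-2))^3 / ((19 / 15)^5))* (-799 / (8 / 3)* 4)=67415625 / 316940672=0.21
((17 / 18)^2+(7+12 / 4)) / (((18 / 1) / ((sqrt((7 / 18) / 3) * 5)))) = 17645 * sqrt(42) / 104976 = 1.09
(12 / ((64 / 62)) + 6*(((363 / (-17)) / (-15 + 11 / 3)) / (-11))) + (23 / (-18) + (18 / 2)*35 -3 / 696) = 48925547 / 150858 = 324.32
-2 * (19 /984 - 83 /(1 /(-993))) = -81100315 /492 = -164838.04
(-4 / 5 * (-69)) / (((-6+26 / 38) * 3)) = -1748 / 505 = -3.46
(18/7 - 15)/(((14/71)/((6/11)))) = -18531/539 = -34.38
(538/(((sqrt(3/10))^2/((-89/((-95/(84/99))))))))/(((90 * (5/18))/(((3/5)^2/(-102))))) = -1340696/6661875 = -0.20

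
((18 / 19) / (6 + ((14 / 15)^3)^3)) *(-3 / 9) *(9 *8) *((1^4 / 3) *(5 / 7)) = -13839609375000 / 16712860001761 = -0.83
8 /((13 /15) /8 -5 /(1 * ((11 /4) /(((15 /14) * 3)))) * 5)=-73920 /268999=-0.27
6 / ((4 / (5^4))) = 1875 / 2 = 937.50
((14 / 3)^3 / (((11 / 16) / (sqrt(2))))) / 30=21952 * sqrt(2) / 4455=6.97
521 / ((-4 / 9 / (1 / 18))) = -521 / 8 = -65.12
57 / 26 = 2.19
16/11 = 1.45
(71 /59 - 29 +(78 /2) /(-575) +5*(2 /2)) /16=-193919 /135700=-1.43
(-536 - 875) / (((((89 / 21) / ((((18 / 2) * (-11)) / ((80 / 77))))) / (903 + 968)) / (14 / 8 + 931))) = 1576780588596213 / 28480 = 55364486959.14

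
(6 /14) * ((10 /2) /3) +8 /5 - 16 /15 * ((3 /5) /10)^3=1265499 /546875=2.31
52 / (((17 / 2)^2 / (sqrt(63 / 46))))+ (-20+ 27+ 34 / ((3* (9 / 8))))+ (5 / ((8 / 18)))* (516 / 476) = 312* sqrt(322) / 6647+ 376171 / 12852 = 30.11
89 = 89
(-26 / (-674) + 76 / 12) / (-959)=-6442 / 969549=-0.01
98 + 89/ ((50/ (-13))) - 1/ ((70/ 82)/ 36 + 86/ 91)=480327103/ 6506050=73.83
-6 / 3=-2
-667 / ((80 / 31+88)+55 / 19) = -392863 / 55057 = -7.14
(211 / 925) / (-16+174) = 0.00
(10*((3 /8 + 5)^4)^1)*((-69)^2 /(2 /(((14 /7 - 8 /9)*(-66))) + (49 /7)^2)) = 4476150679275 /5516288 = 811442.53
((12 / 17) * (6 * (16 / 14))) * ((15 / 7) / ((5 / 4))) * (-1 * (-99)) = 684288 / 833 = 821.47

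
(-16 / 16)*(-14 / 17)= 14 / 17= 0.82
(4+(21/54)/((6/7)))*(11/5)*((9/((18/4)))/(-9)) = -5291/2430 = -2.18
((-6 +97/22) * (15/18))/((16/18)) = -525/352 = -1.49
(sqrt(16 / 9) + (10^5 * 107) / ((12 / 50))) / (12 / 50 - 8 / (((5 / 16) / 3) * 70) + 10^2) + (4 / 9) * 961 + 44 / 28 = 9839996723 / 21861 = 450116.50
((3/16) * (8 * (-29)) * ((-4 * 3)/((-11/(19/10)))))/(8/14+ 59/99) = -312417/4045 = -77.24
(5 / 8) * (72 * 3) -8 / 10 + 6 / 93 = 20811 / 155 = 134.26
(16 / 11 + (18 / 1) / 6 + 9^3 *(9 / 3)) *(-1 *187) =-409802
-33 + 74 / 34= -30.82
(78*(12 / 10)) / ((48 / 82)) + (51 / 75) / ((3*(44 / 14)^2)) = 5805203 / 36300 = 159.92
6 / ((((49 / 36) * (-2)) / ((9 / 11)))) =-972 / 539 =-1.80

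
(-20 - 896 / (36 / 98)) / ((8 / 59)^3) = -1136362007 / 1152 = -986425.35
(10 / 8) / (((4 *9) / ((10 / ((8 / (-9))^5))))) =-164025 / 262144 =-0.63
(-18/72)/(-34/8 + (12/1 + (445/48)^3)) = -0.00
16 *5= 80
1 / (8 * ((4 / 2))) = 1 / 16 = 0.06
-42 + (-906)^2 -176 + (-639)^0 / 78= 64008205 / 78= 820618.01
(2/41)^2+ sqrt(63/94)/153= 4/1681+ sqrt(658)/4794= 0.01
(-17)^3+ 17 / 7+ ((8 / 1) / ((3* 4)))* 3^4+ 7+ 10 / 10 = -33940 / 7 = -4848.57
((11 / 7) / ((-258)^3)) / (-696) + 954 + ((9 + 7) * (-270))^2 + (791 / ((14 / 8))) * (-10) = 1561172521195598987 / 83669350464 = 18658834.00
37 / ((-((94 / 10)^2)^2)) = -23125 / 4879681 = -0.00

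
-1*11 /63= -11 /63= -0.17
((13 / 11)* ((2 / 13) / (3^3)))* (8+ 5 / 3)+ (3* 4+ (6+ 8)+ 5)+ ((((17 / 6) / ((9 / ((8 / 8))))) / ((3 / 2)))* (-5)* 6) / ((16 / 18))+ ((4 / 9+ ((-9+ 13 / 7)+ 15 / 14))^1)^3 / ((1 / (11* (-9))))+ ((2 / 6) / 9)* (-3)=4798095751 / 271656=17662.40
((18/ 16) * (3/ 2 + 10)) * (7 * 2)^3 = 71001/ 2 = 35500.50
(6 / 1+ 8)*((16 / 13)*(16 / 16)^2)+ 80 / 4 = 484 / 13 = 37.23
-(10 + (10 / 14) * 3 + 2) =-99 / 7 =-14.14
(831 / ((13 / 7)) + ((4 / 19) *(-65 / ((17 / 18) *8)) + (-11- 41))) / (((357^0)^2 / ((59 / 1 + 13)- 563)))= -811592558 / 4199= -193282.34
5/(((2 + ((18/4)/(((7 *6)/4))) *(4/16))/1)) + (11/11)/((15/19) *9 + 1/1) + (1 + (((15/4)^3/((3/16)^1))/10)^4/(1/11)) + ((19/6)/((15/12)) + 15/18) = 1921131913639579/279121920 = 6882769.77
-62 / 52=-1.19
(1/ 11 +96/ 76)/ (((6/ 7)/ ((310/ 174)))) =307055/ 109098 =2.81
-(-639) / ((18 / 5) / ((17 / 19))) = 6035 / 38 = 158.82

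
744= 744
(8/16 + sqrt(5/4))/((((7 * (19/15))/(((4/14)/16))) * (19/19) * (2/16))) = 15/1862 + 15 * sqrt(5)/1862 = 0.03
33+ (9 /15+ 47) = 403 /5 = 80.60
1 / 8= 0.12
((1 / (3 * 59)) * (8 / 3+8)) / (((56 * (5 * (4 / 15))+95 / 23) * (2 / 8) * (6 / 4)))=5888 / 2887047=0.00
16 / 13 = 1.23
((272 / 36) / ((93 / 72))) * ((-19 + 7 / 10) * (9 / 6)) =-24888 / 155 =-160.57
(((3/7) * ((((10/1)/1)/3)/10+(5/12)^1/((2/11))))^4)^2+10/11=641286091/184549376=3.47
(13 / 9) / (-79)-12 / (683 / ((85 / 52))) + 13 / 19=0.64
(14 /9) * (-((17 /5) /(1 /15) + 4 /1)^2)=-42350 /9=-4705.56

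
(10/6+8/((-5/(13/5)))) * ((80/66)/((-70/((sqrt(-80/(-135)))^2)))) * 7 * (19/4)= 5168/6075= 0.85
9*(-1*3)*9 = -243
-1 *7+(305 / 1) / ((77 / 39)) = 11356 / 77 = 147.48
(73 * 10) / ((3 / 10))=7300 / 3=2433.33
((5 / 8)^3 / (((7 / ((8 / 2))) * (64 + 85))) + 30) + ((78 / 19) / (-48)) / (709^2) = 38253850458111 / 1275088560256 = 30.00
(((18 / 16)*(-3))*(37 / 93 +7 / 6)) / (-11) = 2619 / 5456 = 0.48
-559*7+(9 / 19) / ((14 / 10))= -520384 / 133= -3912.66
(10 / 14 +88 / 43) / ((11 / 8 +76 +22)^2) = 17728 / 63413175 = 0.00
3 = 3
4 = 4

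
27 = 27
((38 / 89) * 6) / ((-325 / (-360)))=16416 / 5785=2.84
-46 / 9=-5.11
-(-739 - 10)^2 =-561001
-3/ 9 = -1/ 3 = -0.33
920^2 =846400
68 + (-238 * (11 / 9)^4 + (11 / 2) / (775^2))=-3649889940329 / 7881401250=-463.10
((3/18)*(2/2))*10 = 5/3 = 1.67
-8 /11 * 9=-72 /11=-6.55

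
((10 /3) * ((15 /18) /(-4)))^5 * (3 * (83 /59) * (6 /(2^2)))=-810546875 /792778752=-1.02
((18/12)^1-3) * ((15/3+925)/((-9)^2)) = -155/9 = -17.22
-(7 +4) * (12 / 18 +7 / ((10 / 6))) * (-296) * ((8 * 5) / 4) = 475376 / 3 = 158458.67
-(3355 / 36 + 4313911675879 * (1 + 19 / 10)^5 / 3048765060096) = -116896081758521874971 / 304876506009600000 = -383.42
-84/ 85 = -0.99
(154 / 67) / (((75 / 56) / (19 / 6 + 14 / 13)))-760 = -147513728 / 195975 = -752.72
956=956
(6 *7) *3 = 126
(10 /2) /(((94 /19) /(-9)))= -9.10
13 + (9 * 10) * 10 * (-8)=-7187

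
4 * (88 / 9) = 352 / 9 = 39.11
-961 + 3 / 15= -4804 / 5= -960.80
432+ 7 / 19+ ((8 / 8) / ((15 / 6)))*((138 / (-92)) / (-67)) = 2752082 / 6365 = 432.38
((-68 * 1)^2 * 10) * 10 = 462400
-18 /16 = -9 /8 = -1.12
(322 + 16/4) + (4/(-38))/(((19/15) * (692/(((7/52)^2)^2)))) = 297724294803281/913264708096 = 326.00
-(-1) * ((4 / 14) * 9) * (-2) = -36 / 7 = -5.14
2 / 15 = 0.13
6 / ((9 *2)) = 1 / 3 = 0.33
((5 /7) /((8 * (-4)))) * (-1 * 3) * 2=15 /112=0.13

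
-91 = -91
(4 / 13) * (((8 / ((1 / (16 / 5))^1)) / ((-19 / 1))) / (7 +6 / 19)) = -512 / 9035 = -0.06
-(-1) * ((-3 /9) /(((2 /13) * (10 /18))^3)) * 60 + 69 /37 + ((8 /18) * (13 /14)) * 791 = -527870779 /16650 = -31703.95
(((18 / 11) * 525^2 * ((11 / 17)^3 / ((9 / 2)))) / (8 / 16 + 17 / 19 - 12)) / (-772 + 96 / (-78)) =181046250 / 54676777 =3.31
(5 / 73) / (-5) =-1 / 73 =-0.01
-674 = -674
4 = 4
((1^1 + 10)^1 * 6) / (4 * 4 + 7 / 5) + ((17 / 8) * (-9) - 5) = -4717 / 232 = -20.33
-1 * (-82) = 82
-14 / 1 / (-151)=14 / 151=0.09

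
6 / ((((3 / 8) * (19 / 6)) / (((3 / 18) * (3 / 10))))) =24 / 95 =0.25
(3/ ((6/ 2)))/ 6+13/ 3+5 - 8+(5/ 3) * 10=109/ 6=18.17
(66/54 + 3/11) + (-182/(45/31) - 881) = -497417/495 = -1004.88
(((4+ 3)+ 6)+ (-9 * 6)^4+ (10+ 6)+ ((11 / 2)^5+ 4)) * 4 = 34032487.38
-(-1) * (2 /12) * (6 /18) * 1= 1 /18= 0.06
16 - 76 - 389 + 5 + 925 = 481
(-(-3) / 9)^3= 1 / 27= 0.04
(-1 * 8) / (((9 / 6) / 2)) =-32 / 3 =-10.67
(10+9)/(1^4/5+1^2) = 95/6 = 15.83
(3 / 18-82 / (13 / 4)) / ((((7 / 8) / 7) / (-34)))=265880 / 39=6817.44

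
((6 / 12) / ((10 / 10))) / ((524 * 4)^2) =1 / 8786432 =0.00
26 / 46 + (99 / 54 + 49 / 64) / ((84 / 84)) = 13973 / 4416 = 3.16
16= 16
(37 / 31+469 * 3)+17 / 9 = 393413 / 279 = 1410.08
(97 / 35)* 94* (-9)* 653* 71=-3804640506 / 35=-108704014.46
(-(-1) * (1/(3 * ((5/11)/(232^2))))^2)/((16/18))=43817472512/25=1752698900.48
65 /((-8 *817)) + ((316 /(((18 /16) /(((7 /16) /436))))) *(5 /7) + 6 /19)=3251879 /6411816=0.51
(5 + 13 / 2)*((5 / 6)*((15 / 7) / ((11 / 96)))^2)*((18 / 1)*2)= 120659.81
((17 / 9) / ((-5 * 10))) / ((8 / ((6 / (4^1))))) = -17 / 2400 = -0.01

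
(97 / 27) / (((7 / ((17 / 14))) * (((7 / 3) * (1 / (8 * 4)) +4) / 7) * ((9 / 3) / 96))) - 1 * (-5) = 56909 / 1449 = 39.27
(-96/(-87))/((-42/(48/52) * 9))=-64/23751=-0.00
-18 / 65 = -0.28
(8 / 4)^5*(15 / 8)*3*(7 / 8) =315 / 2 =157.50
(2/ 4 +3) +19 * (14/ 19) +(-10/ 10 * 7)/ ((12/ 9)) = 49/ 4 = 12.25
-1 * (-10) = 10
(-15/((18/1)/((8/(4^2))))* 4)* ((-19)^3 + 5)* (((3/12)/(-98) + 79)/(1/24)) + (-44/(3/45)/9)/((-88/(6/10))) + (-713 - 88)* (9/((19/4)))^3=14554415770023/672182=21652492.58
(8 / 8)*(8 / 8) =1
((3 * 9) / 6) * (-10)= -45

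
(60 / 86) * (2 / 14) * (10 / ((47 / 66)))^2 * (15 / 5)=39204000 / 664909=58.96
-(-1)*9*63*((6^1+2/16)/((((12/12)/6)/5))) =416745/4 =104186.25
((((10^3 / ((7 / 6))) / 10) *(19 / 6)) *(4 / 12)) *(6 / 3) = 3800 / 21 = 180.95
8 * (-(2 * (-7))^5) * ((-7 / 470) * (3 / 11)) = -45177216 / 2585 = -17476.68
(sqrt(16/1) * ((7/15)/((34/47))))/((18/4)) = 1316/2295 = 0.57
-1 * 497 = -497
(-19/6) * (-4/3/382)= 19/1719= 0.01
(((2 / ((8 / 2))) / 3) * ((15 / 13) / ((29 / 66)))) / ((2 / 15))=2475 / 754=3.28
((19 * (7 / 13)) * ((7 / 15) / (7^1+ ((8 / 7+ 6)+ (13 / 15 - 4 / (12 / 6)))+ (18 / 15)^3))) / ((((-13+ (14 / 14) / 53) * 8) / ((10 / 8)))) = -43175125 / 11072242688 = -0.00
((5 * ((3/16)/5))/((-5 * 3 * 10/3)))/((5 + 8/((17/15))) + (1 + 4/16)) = -51/181000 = -0.00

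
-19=-19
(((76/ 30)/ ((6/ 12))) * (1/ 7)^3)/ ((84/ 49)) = 19/ 2205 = 0.01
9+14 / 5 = 59 / 5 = 11.80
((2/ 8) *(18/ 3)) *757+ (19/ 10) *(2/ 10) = 28397/ 25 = 1135.88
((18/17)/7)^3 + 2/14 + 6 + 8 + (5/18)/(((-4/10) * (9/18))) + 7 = 599299369/30332862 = 19.76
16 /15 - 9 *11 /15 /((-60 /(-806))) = -13139 /150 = -87.59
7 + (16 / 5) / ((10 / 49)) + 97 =2992 / 25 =119.68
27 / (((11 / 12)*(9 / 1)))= 36 / 11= 3.27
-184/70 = -92/35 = -2.63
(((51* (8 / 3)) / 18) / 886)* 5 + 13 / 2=52171 / 7974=6.54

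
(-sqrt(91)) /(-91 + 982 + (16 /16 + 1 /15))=-15* sqrt(91) /13381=-0.01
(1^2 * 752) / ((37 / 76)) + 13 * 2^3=61000 / 37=1648.65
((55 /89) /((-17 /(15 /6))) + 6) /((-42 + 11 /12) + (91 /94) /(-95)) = -479031990 /3331309783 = -0.14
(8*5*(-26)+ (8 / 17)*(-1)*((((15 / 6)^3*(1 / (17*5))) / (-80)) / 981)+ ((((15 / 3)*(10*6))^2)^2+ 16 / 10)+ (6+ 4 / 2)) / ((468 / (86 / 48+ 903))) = 797869070879161192991 / 50949969408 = 15659853777.14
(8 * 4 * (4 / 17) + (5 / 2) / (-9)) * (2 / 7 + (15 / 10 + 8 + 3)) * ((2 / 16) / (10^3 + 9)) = 56743 / 4940064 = 0.01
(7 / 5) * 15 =21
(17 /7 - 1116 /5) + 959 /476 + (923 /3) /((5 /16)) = 1093529 /1428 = 765.78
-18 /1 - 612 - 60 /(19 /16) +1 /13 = -168071 /247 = -680.45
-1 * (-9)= 9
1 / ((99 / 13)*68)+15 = 100993 / 6732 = 15.00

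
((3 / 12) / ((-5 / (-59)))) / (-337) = -59 / 6740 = -0.01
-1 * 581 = -581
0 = 0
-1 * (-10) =10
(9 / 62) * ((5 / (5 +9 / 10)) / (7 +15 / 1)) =225 / 40238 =0.01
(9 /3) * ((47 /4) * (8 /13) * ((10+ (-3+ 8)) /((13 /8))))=33840 /169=200.24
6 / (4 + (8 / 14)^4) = 7203 / 4930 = 1.46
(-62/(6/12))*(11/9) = -1364/9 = -151.56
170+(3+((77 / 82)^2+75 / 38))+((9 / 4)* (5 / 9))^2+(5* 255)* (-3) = -1864001969 / 511024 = -3647.58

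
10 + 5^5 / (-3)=-3095 / 3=-1031.67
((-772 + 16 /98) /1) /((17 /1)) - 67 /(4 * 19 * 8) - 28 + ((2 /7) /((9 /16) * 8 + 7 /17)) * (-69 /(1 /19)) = -12667673717 /84579488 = -149.77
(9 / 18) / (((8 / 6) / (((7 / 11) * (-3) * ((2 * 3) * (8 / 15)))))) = -126 / 55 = -2.29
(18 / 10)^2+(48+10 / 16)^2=3788209 / 1600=2367.63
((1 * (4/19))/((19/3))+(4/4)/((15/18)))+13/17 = 61307/30685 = 2.00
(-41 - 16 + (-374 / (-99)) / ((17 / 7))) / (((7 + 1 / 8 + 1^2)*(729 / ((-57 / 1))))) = 75848 / 142155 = 0.53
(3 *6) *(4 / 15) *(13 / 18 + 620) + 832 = 57172 / 15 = 3811.47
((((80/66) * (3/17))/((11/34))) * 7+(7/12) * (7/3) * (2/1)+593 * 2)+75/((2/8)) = 3252517/2178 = 1493.35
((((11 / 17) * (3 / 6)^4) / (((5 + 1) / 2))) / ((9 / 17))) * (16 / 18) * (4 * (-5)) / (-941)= 110 / 228663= 0.00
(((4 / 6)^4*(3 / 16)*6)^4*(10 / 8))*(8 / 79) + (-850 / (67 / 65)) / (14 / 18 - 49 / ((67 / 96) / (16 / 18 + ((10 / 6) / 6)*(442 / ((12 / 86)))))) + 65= 418851641192945 / 6442519093479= 65.01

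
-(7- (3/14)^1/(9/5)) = -289/42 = -6.88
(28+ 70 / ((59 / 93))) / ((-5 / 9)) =-73458 / 295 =-249.01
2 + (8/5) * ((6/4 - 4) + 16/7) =58/35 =1.66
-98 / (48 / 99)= -1617 / 8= -202.12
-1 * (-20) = 20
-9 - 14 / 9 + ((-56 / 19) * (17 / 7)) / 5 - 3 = -12814 / 855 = -14.99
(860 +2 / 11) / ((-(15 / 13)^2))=-533026 / 825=-646.09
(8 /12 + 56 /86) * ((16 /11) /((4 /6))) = 1360 /473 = 2.88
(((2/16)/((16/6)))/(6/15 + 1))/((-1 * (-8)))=15/3584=0.00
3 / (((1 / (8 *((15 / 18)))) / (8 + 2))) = 200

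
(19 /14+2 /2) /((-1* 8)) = -33 /112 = -0.29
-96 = -96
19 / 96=0.20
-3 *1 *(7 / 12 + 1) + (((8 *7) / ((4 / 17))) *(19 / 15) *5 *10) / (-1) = -180937 / 12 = -15078.08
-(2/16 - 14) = 111/8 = 13.88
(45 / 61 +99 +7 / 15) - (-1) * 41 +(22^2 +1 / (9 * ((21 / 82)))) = 36064916 / 57645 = 625.64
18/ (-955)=-18/ 955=-0.02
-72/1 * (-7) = 504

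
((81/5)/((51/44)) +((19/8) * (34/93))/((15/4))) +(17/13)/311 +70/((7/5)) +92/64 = 100711649399/1534075920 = 65.65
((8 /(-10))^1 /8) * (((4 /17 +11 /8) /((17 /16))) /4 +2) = -275 /1156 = -0.24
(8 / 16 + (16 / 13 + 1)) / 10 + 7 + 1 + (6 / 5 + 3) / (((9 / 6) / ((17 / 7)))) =15.07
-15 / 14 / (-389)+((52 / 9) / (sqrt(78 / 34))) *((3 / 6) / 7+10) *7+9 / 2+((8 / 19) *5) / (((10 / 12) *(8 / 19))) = 28599 / 2723+94 *sqrt(663) / 9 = 279.43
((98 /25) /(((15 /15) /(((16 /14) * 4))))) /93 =448 /2325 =0.19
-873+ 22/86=-37528/43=-872.74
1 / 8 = 0.12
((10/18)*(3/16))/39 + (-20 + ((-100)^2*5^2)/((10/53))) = 2480362565/1872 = 1324980.00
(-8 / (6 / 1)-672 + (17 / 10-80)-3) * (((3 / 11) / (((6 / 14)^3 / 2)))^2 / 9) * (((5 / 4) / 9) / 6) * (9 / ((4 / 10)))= -13317278555 / 6351048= -2096.86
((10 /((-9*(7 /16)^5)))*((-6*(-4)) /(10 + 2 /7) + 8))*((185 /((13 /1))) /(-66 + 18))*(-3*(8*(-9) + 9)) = 3758489600 /93639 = 40138.08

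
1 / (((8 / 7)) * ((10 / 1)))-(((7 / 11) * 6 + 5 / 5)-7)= 2.27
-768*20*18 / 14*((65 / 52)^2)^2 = -337500 / 7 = -48214.29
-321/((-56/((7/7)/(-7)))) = -321/392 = -0.82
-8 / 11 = -0.73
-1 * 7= -7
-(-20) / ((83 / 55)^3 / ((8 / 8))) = 3327500 / 571787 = 5.82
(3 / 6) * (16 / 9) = 8 / 9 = 0.89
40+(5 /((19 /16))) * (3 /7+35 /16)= 6785 /133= 51.02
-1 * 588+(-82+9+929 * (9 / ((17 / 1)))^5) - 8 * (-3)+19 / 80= -67940413757 / 113588560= -598.13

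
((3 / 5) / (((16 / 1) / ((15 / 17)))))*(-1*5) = -45 / 272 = -0.17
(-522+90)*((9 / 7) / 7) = -3888 / 49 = -79.35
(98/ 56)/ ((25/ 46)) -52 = -2439/ 50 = -48.78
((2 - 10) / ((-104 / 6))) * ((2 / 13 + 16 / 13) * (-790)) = -85320 / 169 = -504.85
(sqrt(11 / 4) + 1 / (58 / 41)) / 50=41 / 2900 + sqrt(11) / 100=0.05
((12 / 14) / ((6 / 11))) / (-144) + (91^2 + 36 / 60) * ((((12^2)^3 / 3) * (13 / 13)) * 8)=332354065268681 / 5040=65943266918.39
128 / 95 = 1.35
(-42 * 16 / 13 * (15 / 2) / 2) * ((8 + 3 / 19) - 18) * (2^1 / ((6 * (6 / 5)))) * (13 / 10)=13090 / 19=688.95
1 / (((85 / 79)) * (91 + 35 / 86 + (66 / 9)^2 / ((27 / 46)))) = 1650942 / 325118795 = 0.01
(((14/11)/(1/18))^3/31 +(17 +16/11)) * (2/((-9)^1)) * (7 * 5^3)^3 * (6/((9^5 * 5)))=-8984703317187500/7309262367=-1229221.62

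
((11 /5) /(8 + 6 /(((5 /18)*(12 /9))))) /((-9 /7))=-7 /99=-0.07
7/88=0.08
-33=-33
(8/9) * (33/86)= 44/129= 0.34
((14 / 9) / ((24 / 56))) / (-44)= -49 / 594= -0.08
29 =29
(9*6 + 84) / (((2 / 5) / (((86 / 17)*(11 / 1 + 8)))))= 563730 / 17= 33160.59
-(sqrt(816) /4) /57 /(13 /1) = -sqrt(51) /741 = -0.01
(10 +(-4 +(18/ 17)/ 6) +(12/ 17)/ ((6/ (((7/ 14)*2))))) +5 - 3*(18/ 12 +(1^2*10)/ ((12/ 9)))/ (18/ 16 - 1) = -204.71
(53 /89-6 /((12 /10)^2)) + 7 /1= 1831 /534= 3.43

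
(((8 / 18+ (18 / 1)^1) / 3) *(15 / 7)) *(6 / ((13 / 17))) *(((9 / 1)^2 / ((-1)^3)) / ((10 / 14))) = -152388 / 13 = -11722.15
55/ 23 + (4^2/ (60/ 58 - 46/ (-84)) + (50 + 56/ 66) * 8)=613254001/ 1462593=419.29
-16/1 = -16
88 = 88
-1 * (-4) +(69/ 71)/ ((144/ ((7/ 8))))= 109217/ 27264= 4.01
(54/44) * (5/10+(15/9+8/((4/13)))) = 1521/44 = 34.57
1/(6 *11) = 1/66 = 0.02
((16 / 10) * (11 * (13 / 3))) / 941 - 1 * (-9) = 128179 / 14115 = 9.08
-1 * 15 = -15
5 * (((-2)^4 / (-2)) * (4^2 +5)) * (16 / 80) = -168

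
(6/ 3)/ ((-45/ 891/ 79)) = -15642/ 5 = -3128.40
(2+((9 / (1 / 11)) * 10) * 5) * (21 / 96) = 1083.25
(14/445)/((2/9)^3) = 5103/1780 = 2.87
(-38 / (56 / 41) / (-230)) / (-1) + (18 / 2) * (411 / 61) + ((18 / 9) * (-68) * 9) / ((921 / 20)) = 4093056187 / 120601880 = 33.94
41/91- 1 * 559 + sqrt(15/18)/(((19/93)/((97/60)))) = -50828/91 + 3007 * sqrt(30)/2280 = -551.33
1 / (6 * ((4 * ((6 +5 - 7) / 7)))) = 7 / 96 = 0.07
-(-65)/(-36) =-1.81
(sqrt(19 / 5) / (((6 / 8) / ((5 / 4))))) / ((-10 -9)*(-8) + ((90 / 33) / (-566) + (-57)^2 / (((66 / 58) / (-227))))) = -3113*sqrt(95) / 6051431778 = -0.00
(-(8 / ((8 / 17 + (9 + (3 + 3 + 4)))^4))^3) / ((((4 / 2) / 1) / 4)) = -596605170923275264 / 1729561165382261200512043881361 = -0.00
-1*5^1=-5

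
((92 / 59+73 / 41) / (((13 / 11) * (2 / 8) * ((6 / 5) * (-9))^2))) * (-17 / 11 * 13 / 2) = -1144525 / 1175634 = -0.97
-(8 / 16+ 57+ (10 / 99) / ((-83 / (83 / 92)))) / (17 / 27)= -392775 / 4301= -91.32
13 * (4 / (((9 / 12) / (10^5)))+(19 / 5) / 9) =312000247 / 45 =6933338.82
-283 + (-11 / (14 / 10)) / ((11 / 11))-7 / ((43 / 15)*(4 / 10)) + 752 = 273933 / 602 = 455.04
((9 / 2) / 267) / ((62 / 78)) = 117 / 5518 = 0.02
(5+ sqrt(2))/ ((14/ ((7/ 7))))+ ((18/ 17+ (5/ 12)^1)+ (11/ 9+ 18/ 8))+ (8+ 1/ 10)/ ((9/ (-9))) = -14968/ 5355+ sqrt(2)/ 14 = -2.69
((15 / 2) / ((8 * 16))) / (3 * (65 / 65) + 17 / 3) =45 / 6656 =0.01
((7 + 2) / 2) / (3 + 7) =9 / 20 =0.45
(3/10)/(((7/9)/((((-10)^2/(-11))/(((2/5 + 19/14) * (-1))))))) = 900/451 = 2.00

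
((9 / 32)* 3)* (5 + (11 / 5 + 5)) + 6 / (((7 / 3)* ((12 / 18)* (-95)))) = 10.25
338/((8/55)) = 9295/4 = 2323.75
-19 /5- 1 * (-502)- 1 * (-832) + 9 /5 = 1332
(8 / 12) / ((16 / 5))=5 / 24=0.21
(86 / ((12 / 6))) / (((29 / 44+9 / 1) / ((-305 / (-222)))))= 57706 / 9435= 6.12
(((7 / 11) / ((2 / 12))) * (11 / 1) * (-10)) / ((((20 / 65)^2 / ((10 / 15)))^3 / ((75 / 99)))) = -111096.85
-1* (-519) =519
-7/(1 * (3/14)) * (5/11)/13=-490/429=-1.14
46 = 46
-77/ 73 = -1.05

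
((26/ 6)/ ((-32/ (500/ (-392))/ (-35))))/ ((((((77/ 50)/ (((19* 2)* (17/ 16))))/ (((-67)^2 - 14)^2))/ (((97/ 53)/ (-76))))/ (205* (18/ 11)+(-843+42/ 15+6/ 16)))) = -297716170174591796875/ 7722688512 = -38550845306.27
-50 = -50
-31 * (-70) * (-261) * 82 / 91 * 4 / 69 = -8846160 / 299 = -29585.82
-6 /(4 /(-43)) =129 /2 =64.50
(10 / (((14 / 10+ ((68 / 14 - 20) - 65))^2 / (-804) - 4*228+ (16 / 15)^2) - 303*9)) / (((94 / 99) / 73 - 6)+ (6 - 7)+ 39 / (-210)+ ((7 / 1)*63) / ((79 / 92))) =-295213753642500 / 54499633200741072929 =-0.00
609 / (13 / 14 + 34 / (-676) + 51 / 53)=38183691 / 115400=330.88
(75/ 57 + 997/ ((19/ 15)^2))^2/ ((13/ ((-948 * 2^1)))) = -95814435840000/ 1694173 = -56555284.40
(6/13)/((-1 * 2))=-3/13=-0.23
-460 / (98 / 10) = -2300 / 49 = -46.94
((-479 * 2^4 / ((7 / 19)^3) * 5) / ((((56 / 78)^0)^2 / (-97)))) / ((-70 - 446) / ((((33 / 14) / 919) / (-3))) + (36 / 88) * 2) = 56089390192 / 455426139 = 123.16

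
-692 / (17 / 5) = -3460 / 17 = -203.53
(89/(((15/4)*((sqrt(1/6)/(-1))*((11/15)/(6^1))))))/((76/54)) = -28836*sqrt(6)/209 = -337.96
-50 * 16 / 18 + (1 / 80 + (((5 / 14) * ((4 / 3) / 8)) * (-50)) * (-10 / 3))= -57979 / 1680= -34.51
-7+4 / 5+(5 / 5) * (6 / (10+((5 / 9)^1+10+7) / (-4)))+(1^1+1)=-1581 / 505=-3.13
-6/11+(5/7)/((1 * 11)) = -37/77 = -0.48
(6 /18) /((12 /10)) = 5 /18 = 0.28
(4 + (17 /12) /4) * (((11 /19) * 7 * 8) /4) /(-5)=-847 /120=-7.06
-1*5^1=-5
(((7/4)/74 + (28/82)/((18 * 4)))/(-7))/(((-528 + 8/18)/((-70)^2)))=542675/14405432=0.04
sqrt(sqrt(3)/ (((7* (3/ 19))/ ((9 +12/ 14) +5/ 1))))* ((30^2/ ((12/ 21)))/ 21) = 50* 3^(3/ 4)* sqrt(494)/ 7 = 361.89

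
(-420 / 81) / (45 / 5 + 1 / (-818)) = -114520 / 198747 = -0.58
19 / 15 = 1.27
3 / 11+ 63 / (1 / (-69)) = -47814 / 11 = -4346.73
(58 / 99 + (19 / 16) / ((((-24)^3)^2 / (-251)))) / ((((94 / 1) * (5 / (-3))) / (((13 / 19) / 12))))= -256162240529 / 1201410901278720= -0.00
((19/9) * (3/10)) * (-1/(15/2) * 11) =-209/225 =-0.93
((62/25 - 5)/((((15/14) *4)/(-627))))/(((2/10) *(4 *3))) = 30723/200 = 153.62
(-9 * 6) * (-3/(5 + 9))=81/7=11.57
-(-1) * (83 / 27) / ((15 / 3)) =83 / 135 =0.61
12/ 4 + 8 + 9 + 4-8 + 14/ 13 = 222/ 13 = 17.08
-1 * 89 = -89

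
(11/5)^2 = 121/25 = 4.84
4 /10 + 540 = 2702 /5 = 540.40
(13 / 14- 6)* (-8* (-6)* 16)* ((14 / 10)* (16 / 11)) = -436224 / 55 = -7931.35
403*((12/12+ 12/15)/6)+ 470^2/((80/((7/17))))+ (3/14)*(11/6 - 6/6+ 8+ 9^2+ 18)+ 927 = 2627511/1190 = 2207.99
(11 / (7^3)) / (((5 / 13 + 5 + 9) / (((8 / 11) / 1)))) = 104 / 64141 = 0.00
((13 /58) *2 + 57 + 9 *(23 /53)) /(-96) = -94301 /147552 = -0.64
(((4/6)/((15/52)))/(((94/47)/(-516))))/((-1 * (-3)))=-8944/45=-198.76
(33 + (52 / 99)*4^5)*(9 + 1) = 565150 / 99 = 5708.59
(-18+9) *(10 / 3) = -30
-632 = -632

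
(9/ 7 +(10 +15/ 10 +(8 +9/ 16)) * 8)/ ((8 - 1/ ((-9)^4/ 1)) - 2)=2972133/ 110222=26.96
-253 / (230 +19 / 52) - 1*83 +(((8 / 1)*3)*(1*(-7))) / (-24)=-83960 / 1089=-77.10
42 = 42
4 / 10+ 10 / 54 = 0.59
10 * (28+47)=750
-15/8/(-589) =0.00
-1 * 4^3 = -64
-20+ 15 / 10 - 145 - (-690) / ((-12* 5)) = -175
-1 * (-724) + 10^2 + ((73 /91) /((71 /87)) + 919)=11267874 /6461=1743.98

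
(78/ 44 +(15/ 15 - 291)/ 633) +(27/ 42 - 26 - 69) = -93.04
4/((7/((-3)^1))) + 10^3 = 6988/7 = 998.29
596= 596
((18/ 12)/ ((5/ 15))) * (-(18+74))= -414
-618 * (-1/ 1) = 618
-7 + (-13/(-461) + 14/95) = -298876/43795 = -6.82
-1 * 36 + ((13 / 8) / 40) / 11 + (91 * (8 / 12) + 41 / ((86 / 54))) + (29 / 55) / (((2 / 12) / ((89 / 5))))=106.73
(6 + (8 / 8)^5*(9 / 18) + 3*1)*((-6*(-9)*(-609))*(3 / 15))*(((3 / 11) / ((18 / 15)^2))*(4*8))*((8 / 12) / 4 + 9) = -3471300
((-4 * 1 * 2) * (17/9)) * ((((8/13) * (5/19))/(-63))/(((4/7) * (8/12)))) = 680/6669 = 0.10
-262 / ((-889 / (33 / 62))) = 0.16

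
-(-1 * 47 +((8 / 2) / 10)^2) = 1171 / 25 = 46.84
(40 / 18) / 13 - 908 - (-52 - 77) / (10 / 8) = -470708 / 585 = -804.63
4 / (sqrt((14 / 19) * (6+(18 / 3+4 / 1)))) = sqrt(266) / 14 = 1.16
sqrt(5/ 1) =sqrt(5) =2.24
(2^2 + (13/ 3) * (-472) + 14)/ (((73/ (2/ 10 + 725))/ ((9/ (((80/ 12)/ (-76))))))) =3771119772/ 1825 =2066367.00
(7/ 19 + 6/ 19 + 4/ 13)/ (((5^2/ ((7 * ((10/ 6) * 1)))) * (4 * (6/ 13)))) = 343/ 1368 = 0.25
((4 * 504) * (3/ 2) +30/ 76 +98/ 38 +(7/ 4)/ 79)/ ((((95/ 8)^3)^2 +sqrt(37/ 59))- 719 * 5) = 51590406118409591302717440/ 47731128055125739626089733743- 312228368479158272 * sqrt(2183)/ 47731128055125739626089733743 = 0.00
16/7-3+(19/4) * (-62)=-4133/14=-295.21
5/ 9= 0.56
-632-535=-1167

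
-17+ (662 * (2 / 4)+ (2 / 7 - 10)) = 2130 / 7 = 304.29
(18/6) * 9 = 27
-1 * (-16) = 16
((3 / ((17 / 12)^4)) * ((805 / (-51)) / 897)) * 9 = -0.12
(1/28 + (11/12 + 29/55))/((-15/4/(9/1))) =-6836/1925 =-3.55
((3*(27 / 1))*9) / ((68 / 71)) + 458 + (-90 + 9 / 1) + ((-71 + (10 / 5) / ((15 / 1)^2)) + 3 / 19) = 310272409 / 290700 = 1067.33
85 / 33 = 2.58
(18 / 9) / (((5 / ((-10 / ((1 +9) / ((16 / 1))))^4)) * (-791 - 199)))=-65536 / 2475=-26.48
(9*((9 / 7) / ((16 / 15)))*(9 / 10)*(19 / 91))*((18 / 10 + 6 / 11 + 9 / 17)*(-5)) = -498636 / 17017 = -29.30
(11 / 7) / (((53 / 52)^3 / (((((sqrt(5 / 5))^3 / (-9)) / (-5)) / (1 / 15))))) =1546688 / 3126417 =0.49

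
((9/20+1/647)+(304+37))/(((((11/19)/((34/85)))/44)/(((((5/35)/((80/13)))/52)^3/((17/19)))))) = 1595036263/1545280307200000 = 0.00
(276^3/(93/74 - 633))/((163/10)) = -5186062080/2540029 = -2041.73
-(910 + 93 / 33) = -912.82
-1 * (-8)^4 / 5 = -4096 / 5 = -819.20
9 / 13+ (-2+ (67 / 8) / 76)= -9465 / 7904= -1.20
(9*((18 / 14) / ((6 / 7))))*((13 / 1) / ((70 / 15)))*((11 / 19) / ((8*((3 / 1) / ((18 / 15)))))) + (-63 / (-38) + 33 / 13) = 731019 / 138320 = 5.28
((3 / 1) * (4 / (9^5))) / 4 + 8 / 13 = 157477 / 255879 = 0.62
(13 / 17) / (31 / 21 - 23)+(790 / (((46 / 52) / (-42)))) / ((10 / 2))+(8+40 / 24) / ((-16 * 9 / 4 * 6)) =-214776491593 / 28630584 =-7501.65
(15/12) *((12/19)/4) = 15/76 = 0.20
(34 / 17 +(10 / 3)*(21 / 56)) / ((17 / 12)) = 39 / 17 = 2.29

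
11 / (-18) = -11 / 18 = -0.61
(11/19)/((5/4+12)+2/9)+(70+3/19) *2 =140.36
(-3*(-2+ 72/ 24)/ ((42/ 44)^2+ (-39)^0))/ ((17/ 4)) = -5808/ 15725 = -0.37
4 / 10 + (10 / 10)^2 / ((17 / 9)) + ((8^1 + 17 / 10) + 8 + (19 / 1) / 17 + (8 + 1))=4887 / 170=28.75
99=99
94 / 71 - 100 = -7006 / 71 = -98.68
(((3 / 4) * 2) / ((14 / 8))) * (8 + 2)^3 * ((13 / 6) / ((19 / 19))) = 13000 / 7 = 1857.14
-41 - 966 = -1007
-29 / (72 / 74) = -1073 / 36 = -29.81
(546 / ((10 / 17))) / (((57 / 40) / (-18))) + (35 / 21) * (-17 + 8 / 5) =-669767 / 57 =-11750.30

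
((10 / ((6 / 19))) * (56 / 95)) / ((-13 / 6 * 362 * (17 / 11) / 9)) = -5544 / 40001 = -0.14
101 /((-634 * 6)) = -101 /3804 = -0.03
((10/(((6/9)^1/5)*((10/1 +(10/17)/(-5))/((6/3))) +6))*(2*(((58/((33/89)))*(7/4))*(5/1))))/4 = 38392375/37356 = 1027.74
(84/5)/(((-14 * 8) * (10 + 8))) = -1/120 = -0.01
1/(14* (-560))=-1/7840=-0.00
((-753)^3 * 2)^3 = -622651118812536963648451464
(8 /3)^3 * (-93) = -15872 /9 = -1763.56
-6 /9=-2 /3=-0.67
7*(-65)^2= 29575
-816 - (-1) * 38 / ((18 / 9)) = -797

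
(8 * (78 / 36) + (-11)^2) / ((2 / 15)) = 2075 / 2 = 1037.50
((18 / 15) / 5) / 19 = 6 / 475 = 0.01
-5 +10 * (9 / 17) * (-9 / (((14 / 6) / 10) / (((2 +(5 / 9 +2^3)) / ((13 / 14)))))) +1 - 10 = -516094 / 221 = -2335.27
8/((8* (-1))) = -1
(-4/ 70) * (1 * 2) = -4/ 35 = -0.11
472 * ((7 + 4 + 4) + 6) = 9912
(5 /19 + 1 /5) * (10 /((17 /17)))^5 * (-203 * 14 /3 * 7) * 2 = -35013440000 /57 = -614270877.19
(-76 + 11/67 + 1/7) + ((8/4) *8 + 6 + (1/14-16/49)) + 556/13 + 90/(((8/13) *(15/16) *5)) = 8544833/426790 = 20.02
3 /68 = 0.04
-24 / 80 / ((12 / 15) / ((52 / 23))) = -39 / 46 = -0.85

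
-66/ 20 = -33/ 10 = -3.30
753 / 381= 251 / 127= 1.98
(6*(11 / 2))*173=5709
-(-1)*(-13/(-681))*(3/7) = 13/1589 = 0.01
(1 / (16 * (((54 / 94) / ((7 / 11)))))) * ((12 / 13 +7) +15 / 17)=320117 / 525096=0.61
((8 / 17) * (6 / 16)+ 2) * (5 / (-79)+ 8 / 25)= 18759 / 33575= 0.56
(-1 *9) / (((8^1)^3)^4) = -9 / 68719476736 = -0.00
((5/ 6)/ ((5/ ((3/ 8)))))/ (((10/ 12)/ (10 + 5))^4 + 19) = 6561/ 1994545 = 0.00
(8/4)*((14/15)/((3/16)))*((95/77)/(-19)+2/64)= -166/495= -0.34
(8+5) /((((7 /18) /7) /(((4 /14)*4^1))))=1872 /7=267.43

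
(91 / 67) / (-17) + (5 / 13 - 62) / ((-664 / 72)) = 8112862 / 1228981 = 6.60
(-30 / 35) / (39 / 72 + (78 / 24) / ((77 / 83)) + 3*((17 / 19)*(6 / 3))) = -0.09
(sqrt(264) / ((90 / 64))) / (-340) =-16 * sqrt(66) / 3825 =-0.03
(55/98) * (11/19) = 605/1862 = 0.32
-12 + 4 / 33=-392 / 33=-11.88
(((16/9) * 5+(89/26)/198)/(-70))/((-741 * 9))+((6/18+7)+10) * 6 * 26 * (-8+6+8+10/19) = 17647.16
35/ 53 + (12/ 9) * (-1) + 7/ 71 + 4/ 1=38672/ 11289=3.43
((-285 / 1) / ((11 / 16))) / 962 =-0.43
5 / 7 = 0.71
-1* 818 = -818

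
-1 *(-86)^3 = 636056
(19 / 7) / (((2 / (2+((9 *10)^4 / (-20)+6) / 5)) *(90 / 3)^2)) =-15582299 / 15750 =-989.35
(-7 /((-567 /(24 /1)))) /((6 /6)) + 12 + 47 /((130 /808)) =534256 /1755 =304.42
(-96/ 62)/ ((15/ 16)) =-256/ 155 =-1.65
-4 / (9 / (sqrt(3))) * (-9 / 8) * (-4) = -2 * sqrt(3) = -3.46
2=2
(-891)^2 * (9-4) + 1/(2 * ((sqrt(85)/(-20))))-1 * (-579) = 3969984-2 * sqrt(85)/17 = 3969982.92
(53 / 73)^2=2809 / 5329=0.53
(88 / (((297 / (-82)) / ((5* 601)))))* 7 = -13798960 / 27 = -511072.59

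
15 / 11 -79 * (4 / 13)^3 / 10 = 136967 / 120835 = 1.13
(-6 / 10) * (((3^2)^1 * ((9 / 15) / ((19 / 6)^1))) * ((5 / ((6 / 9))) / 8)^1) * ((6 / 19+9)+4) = -184437 / 14440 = -12.77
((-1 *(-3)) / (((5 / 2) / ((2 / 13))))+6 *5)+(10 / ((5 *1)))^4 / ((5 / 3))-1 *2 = 2456 / 65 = 37.78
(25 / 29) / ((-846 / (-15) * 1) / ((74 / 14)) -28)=-4625 / 92974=-0.05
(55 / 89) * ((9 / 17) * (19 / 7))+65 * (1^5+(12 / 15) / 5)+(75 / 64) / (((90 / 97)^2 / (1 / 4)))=112191528731 / 1464099840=76.63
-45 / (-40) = 9 / 8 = 1.12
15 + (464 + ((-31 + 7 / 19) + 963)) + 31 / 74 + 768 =3064781 / 1406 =2179.79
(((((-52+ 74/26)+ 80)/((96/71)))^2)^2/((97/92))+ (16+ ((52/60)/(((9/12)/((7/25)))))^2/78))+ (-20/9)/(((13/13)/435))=255952.02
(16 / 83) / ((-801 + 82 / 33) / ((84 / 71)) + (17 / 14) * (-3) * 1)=-6336 / 22303511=-0.00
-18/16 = -9/8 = -1.12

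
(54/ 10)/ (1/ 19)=513/ 5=102.60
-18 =-18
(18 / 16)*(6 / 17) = 27 / 68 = 0.40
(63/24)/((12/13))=91/32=2.84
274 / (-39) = -274 / 39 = -7.03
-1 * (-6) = 6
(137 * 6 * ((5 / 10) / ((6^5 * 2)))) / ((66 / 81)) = 137 / 4224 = 0.03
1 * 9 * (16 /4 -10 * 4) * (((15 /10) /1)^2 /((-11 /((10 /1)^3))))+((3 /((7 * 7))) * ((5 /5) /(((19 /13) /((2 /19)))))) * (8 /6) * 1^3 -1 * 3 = 12894698407 /194579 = 66269.73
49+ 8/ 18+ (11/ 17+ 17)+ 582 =99311/ 153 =649.09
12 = 12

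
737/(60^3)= 737/216000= 0.00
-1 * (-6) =6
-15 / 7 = -2.14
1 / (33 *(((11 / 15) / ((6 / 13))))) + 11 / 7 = 17513 / 11011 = 1.59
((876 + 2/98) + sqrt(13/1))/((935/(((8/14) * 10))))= 8 * sqrt(13)/1309 + 20200/3773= 5.38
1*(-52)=-52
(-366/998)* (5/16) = -915/7984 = -0.11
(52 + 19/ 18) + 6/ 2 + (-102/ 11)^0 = 1027/ 18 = 57.06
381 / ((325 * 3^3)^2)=127 / 25666875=0.00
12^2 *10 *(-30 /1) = -43200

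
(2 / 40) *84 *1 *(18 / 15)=126 / 25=5.04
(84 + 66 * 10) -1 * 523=221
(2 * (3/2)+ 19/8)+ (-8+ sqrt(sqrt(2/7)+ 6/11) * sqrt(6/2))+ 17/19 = -263/152+ sqrt(2541 * sqrt(14)+ 9702)/77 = 0.07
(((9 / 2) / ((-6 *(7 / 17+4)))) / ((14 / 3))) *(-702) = 17901 / 700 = 25.57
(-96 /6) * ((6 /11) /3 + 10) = -1792 /11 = -162.91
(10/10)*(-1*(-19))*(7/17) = 133/17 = 7.82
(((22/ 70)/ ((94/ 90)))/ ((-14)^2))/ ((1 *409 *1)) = 99/ 26373956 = 0.00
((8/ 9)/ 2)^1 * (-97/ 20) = -2.16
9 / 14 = 0.64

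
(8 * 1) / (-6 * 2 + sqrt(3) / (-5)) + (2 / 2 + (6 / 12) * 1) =40 * sqrt(3) / 3597 + 1997 / 2398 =0.85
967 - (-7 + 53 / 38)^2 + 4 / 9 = 12164587 / 12996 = 936.03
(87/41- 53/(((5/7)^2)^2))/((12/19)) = -49048481/153750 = -319.01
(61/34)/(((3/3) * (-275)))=-0.01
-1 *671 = -671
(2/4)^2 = 1/4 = 0.25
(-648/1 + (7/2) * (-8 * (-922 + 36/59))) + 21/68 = 100906711/4012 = 25151.22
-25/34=-0.74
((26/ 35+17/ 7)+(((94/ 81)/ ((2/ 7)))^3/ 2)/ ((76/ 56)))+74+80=64270447684/ 353408265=181.86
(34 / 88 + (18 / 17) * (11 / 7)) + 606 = 3183751 / 5236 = 608.05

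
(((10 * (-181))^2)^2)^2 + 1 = 115193665782350064100000001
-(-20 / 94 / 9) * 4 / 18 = 20 / 3807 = 0.01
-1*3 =-3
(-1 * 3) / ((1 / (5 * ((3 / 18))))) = -5 / 2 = -2.50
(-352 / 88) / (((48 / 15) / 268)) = -335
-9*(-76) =684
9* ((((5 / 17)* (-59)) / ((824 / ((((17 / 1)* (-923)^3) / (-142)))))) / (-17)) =1049554.88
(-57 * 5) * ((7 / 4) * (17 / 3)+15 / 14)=-87685 / 28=-3131.61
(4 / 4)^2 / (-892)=-1 / 892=-0.00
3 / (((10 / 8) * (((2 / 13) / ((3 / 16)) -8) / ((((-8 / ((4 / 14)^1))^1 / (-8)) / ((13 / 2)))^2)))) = -63 / 650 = -0.10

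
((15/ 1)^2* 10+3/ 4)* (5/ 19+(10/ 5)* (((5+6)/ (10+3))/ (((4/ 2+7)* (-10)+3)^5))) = 972244767709037/ 1641466232172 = 592.30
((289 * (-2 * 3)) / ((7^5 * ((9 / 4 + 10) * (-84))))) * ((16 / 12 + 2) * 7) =0.00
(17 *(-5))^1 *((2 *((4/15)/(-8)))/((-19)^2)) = 17/1083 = 0.02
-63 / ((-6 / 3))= 63 / 2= 31.50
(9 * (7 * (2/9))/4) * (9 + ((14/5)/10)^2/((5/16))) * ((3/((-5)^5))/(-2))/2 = 607089/78125000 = 0.01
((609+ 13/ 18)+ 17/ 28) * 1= 153803/ 252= 610.33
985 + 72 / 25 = 24697 / 25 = 987.88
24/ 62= 0.39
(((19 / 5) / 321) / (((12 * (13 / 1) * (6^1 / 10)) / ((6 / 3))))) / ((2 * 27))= 19 / 4056156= 0.00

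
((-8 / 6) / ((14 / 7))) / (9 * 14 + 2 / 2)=-2 / 381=-0.01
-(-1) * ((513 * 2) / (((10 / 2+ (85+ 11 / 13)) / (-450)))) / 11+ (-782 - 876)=-27541178 / 12991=-2120.02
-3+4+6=7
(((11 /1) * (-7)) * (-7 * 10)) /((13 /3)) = 16170 /13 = 1243.85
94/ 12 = 47/ 6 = 7.83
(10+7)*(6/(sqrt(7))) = 102*sqrt(7)/7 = 38.55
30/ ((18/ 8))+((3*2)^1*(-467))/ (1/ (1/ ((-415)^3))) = 2858943406/ 214420125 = 13.33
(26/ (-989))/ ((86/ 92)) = -52/ 1849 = -0.03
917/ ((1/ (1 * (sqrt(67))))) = 917 * sqrt(67) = 7505.97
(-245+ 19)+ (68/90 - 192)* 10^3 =-1723234/9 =-191470.44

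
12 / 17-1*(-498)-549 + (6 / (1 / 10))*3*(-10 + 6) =-13095 / 17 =-770.29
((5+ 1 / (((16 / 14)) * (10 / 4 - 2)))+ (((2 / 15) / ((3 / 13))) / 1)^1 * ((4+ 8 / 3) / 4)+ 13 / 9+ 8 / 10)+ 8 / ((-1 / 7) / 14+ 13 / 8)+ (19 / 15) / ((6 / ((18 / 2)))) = 1915513 / 113940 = 16.81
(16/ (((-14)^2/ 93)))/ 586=186/ 14357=0.01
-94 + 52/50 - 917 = -25249/25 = -1009.96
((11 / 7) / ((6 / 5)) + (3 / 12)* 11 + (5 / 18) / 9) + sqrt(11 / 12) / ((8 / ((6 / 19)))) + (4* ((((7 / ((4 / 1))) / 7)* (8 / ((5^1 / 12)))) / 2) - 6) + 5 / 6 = sqrt(33) / 152 + 96659 / 11340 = 8.56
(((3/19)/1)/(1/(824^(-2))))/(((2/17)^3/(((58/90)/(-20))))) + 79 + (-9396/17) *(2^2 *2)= -2285718388342109/526342195200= -4342.65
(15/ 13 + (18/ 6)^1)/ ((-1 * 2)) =-27/ 13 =-2.08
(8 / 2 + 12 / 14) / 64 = 17 / 224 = 0.08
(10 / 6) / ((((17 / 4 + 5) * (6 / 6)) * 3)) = 20 / 333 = 0.06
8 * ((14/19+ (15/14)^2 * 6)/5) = 56788/4655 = 12.20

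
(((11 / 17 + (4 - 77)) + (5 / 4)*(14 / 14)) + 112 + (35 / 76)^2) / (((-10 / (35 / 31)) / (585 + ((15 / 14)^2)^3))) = -17826259954309965 / 6548441761792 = -2722.21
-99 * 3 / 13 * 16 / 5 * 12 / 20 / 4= -3564 / 325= -10.97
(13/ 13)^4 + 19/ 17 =36/ 17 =2.12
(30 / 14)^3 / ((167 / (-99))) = -334125 / 57281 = -5.83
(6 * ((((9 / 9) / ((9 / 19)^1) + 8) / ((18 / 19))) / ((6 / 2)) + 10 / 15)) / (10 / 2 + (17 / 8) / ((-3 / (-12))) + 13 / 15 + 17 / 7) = 143710 / 95229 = 1.51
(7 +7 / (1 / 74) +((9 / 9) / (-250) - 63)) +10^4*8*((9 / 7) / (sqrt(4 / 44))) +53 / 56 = 341601.49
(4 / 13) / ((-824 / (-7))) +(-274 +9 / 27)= -2198617 / 8034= -273.66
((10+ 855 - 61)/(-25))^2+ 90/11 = 7166826/6875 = 1042.45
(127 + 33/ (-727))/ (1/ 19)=1753624/ 727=2412.14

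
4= 4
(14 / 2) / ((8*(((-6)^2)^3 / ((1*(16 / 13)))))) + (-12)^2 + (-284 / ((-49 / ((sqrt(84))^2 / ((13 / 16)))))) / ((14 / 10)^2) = 449.72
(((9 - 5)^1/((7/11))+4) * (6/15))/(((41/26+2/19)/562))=13326144/9695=1374.54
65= 65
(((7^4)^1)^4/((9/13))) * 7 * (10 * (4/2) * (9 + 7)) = 967742938186781120/9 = 107526993131864568.89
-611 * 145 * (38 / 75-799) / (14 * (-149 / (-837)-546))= -296057433087 / 31979710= -9257.66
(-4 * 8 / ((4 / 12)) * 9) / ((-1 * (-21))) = -41.14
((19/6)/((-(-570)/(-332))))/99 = -83/4455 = -0.02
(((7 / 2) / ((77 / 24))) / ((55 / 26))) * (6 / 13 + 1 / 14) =1164 / 4235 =0.27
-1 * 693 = -693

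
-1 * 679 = -679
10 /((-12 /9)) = -15 /2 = -7.50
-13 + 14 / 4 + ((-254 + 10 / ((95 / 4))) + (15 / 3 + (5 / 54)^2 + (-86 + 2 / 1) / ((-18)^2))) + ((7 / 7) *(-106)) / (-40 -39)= -1124814281 / 4376916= -256.99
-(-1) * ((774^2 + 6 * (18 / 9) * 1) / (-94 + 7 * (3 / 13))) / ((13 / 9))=-5391792 / 1201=-4489.42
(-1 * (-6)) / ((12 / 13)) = 13 / 2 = 6.50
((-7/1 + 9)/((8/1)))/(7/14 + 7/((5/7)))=5/206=0.02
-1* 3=-3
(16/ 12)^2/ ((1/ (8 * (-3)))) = -128/ 3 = -42.67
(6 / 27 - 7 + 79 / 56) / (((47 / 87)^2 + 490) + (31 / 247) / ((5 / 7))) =-2809507675 / 256746052528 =-0.01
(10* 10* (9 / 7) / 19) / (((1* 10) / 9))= 810 / 133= 6.09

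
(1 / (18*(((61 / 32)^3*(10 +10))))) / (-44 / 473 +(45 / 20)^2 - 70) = -2818048 / 456991061445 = -0.00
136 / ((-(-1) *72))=17 / 9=1.89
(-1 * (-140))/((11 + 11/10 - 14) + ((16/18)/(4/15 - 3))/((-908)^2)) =-4436646900/60211649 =-73.68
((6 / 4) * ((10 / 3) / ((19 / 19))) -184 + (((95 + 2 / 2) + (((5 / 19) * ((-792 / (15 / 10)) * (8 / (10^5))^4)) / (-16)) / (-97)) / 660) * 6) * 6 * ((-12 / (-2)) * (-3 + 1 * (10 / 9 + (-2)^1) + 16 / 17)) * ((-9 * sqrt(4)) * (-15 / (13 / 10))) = 195193839814453125000036531 / 49719604492187500000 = 3925892.85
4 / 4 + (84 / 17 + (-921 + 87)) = -14077 / 17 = -828.06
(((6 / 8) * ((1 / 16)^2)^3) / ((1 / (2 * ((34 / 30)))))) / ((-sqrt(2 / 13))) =-17 * sqrt(26) / 335544320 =-0.00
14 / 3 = 4.67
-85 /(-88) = 85 /88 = 0.97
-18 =-18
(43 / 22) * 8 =172 / 11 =15.64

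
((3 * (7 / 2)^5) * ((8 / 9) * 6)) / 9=16807 / 18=933.72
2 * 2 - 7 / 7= 3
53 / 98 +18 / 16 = 653 / 392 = 1.67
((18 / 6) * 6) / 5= 18 / 5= 3.60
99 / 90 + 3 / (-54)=47 / 45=1.04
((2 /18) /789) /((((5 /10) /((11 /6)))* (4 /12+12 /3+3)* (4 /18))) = 1 /3156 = 0.00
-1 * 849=-849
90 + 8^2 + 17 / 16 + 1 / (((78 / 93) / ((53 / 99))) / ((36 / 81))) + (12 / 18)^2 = 28872367 / 185328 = 155.79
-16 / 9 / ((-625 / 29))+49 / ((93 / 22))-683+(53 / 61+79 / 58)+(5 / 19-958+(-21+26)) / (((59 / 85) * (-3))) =-146316716700743 / 691588338750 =-211.57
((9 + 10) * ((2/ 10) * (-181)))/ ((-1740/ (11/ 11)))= 3439/ 8700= 0.40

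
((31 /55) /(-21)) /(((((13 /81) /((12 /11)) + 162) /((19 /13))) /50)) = -1908360 /157764607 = -0.01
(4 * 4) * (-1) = -16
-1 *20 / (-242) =10 / 121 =0.08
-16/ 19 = -0.84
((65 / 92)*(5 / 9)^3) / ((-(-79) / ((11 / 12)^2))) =983125 / 762965568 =0.00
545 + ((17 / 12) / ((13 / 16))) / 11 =233873 / 429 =545.16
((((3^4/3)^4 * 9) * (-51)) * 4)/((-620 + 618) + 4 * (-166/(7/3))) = 200884698/59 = 3404825.39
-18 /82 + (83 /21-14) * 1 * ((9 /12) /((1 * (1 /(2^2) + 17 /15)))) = -5.67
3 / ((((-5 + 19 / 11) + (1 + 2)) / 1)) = -11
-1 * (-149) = 149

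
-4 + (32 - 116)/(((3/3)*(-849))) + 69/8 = 10695/2264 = 4.72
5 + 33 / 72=131 / 24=5.46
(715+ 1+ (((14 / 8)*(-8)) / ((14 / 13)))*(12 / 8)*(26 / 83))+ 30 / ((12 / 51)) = 837.39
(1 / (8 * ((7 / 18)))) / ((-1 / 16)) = -36 / 7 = -5.14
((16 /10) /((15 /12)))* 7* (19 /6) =2128 /75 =28.37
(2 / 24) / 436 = 1 / 5232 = 0.00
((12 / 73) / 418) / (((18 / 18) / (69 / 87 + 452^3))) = 16068101130 / 442453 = 36315.95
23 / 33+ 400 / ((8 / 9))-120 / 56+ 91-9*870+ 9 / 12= -6735679 / 924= -7289.70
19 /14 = 1.36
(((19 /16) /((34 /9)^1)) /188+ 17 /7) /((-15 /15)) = -2.43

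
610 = 610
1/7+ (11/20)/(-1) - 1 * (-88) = 12263/140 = 87.59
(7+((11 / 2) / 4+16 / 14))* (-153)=-81549 / 56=-1456.23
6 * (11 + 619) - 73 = 3707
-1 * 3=-3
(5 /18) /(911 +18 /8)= 10 /32877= 0.00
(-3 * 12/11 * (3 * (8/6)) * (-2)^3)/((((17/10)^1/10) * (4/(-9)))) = -1386.10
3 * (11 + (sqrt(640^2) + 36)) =2061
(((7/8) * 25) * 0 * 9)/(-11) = 0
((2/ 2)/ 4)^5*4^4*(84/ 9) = 7/ 3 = 2.33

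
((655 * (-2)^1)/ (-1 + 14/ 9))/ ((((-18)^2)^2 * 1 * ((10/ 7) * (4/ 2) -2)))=-917/ 34992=-0.03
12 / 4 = 3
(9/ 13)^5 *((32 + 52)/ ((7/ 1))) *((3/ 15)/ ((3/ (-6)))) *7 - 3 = -15489627/ 1856465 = -8.34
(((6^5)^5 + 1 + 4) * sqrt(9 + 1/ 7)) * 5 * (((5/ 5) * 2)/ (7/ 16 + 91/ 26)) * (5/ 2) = 90976921695775044419200 * sqrt(7)/ 441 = 545810226424529297114.58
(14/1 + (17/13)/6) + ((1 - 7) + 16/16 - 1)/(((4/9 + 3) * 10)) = 169789/12090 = 14.04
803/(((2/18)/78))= 563706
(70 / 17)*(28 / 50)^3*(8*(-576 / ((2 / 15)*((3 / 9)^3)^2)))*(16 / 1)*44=-136274958876672 / 10625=-12825878482.51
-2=-2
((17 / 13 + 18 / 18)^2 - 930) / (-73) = 156270 / 12337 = 12.67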